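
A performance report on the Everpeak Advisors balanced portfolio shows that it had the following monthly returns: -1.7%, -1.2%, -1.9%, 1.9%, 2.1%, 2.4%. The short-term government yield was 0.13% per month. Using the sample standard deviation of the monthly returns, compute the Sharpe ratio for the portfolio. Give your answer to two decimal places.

0.07

r̄ = (-1.7 − 1.2 − 1.9 + 1.9 + 2.1 + 2.4) / 6 = 1.60 / 6 = 0.2667%
Sample std dev = √[21.2933 / 5] = 2.0637%
Sharpe = (r̄ − rf) / σ = (0.2667 − 0.13) / 2.0637 = 0.1367 / 2.0637 = 0.0662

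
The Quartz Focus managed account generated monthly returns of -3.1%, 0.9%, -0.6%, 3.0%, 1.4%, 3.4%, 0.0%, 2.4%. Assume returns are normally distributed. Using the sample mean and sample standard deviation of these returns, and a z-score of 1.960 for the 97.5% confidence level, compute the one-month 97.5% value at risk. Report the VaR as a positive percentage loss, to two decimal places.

r̄ = (-3.1 + 0.9 − 0.6 + 3 + 1.4 + 3.4 + 0 + 2.4) / 8 = 7.40 / 8 = 0.9250%
Σ(r − r̄)² = 32.2150; sample σ = √(32.2150/7) = 2.1453%
VaR = −(r̄ − z·σ) = −(0.9250 − 1.960 × 2.1453) = −(-3.2798) = 3.2798%

3.28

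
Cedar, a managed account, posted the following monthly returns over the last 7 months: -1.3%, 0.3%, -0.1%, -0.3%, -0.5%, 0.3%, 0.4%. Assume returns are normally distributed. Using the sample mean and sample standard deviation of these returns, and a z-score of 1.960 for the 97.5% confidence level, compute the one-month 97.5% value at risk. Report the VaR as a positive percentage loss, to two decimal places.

r̄ = (-1.3 + 0.3 − 0.1 − 0.3 − 0.5 + 0.3 + 0.4) / 7 = -1.20 / 7 = -0.1714%
Σ(r − r̄)² = 2.1743; sample σ = √(2.1743/6) = 0.6020%
VaR = −(r̄ − z·σ) = −(-0.1714 − 1.960 × 0.6020) = −(-1.3513) = 1.3513%

1.35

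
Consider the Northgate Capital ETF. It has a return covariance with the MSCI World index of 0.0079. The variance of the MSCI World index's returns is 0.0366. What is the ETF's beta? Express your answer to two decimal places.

β = Cov(Rp, Rm) / Var(Rm) = 0.0079 / 0.0366 = 0.2158

0.22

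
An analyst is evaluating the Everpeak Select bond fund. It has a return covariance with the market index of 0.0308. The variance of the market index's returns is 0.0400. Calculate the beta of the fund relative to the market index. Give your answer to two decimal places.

β = Cov(Rp, Rm) / Var(Rm) = 0.0308 / 0.0400 = 0.7700

0.77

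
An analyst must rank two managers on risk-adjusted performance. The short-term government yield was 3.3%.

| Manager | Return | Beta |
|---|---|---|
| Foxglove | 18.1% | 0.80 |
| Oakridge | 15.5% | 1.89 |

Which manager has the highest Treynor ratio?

Foxglove: Treynor = (18.1% − 3.3%) / 0.80 = 18.500
Oakridge: Treynor = (15.5% − 3.3%) / 1.89 = 6.455
Highest: Foxglove (18.500).

Foxglove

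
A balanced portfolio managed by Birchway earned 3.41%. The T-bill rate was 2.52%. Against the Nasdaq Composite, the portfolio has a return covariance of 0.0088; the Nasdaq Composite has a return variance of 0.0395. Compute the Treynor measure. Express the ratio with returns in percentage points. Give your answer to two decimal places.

β = Cov / Var = 0.0088 / 0.0395 = 0.2228
Treynor = (Rp − Rf) / β = (3.41% − 2.52%) / 0.2228 = 0.89 / 0.2228 = 3.9946

3.99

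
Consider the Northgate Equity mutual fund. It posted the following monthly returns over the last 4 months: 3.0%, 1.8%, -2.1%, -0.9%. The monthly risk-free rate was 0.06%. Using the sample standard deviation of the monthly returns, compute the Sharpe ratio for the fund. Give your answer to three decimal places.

μ = (3 + 1.8 − 2.1 − 0.9) / 4 = 0.4500%
Sample σ = √[Σ(r − μ)² / 3] = √[16.6500 / 3] = √5.5500 = 2.3558%
Sharpe = (μ − rf) / σ = (0.4500 − 0.06) / 2.3558 = 0.3900 / 2.3558 = 0.1655

0.166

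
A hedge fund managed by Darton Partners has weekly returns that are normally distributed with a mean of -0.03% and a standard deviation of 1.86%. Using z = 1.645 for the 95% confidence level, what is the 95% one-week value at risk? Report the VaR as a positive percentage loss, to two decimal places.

VaR (as % loss) = −(μ − z·σ) = −(-0.03% − 1.645 × 1.86%) = −(-3.0897%) = 3.0897%

3.09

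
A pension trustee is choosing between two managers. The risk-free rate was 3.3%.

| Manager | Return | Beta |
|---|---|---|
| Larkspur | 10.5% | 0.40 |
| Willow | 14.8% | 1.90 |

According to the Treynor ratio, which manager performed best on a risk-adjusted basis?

Larkspur: Treynor = (10.5% − 3.3%) / 0.40 = 18.000
Willow: Treynor = (14.8% − 3.3%) / 1.90 = 6.053
Highest: Larkspur (18.000).

Larkspur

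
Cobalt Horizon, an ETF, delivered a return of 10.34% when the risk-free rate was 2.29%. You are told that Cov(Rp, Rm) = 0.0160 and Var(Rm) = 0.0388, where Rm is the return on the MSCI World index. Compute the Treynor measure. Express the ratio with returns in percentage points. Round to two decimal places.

19.52

β = Cov / Var = 0.0160 / 0.0388 = 0.4124
Treynor = (Rp − Rf) / β = (10.34% − 2.29%) / 0.4124 = 8.05 / 0.4124 = 19.5199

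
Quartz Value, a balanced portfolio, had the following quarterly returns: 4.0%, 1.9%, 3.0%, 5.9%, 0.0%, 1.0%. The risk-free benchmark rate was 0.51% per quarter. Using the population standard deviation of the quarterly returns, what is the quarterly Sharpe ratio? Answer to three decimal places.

1.089

r̄ = (4 + 1.9 + 3 + 5.9 + 0 + 1) / 6 = 15.80 / 6 = 2.6333%
Σ(r − r̄)² = (4 − 2.6333)² + (1.9 − 2.6333)² + (3 − 2.6333)² + … = 22.8133
σ = √[22.8133 / 6] = 1.9499%
Sharpe = (r̄ − rf) / σ = (2.6333 − 0.51) / 1.9499 = 2.1233 / 1.9499 = 1.0889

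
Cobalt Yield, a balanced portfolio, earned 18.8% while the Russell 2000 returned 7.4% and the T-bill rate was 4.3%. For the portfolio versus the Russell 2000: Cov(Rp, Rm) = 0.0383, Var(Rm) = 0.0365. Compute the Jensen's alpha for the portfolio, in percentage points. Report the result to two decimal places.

11.25

β = Cov / Var = 0.0383 / 0.0365 = 1.0493
E[R] = Rf + β(Rm − Rf) = 4.3% + 1.0493 × (7.4% − 4.3%) = 7.5528%
α = Rp − E[R] = 18.8% − 7.5528% = 11.2472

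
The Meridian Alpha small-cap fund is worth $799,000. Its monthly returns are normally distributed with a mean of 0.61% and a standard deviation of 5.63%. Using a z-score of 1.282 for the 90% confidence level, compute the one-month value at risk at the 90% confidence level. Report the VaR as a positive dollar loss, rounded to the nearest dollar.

$52,795

Return at the 90% tail: μ − z·σ = 0.61% − 1.282 × 5.63% = 0.61 − 7.21766 = -6.60766%
VaR = −(-6.60766%) × $799,000 = 6.60766% × $799,000 = $52,795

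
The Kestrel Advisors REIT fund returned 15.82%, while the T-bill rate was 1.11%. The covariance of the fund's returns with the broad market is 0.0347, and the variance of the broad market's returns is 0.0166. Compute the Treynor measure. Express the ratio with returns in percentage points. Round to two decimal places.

7.04

β = Cov / Var = 0.0347 / 0.0166 = 2.0904
Treynor = (Rp − Rf) / β = (15.82% − 1.11%) / 2.0904 = 14.71 / 2.0904 = 7.0369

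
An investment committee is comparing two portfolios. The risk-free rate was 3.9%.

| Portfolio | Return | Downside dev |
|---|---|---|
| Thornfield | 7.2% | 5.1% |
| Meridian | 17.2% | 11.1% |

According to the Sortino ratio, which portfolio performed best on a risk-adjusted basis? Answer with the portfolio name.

Meridian

Thornfield: Sortino ratio = (7.2% − 3.9%) / 5.1% = 0.647
Meridian: Sortino ratio = (17.2% − 3.9%) / 11.1% = 1.198
Highest: Meridian (1.198).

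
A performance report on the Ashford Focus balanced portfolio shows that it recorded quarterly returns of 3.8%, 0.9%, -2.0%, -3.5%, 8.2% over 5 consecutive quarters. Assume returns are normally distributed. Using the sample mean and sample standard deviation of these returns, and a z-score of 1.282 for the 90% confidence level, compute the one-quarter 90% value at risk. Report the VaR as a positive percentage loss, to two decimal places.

μ = (3.8 + 0.9 − 2 − 3.5 + 8.2) / 5 = 1.4800%
Sample σ = √[Σ(r − μ)² / 4] = √[87.7880 / 4] = √21.9470 = 4.6848%
VaR = −(μ − z·σ) = −(1.4800 − 1.282 × 4.6848) = −(-4.5259) = 4.5259%

4.53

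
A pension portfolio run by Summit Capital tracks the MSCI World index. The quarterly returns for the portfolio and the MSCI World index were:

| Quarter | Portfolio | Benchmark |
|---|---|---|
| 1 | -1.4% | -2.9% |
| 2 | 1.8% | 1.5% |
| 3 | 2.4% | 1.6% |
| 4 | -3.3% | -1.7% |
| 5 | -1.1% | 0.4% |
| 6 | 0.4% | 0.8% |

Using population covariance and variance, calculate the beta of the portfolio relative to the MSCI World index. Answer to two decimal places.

r̄p = -0.2000%,  r̄m = -0.0500%
Cov = Σ(rp − r̄p)(rm − r̄m) / 6 = 2.6717
Var(rm) = Σ(rm − r̄m)² / 6 = 2.8158
β = Cov / Var = 2.6717 / 2.8158 = 0.9488

0.95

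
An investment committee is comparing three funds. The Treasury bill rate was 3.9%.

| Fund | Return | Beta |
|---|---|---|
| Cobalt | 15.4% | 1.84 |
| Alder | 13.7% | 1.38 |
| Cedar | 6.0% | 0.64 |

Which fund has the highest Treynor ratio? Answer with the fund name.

Alder

Cobalt: Treynor = (15.4% − 3.9%) / 1.84 = 6.250
Alder: Treynor = (13.7% − 3.9%) / 1.38 = 7.101
Cedar: Treynor = (6.0% − 3.9%) / 0.64 = 3.281
Highest: Alder (7.101).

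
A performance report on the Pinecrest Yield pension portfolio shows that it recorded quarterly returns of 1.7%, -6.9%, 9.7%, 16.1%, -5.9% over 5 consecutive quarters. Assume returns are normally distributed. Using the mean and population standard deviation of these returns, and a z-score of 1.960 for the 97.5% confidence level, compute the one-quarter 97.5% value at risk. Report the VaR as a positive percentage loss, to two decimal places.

14.49

Mean return r̄ = 14.70 / 5 = 2.9400%
Population std dev = √[395.3920 / 5] = 8.8926%
VaR = −(r̄ − z·σ) = −(2.9400 − 1.960 × 8.8926) = −(-14.4895) = 14.4895%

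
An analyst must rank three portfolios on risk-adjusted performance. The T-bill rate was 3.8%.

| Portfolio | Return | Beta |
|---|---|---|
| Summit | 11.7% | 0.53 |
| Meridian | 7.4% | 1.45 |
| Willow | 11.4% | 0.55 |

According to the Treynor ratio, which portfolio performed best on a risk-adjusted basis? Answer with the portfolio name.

Summit

Summit: Treynor = (11.7% − 3.8%) / 0.53 = 14.906
Meridian: Treynor = (7.4% − 3.8%) / 1.45 = 2.483
Willow: Treynor = (11.4% − 3.8%) / 0.55 = 13.818
Highest: Summit (14.906).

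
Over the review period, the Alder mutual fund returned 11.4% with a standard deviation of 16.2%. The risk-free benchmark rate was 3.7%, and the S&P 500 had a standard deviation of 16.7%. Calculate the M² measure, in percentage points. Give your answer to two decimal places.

11.64

Sharpe = (Rp − Rf) / σp = (11.4% − 3.7%) / 16.2% = 0.4753
M² = Rf + Sharpe × σm = 3.7% + 0.4753 × 16.7% = 11.6375%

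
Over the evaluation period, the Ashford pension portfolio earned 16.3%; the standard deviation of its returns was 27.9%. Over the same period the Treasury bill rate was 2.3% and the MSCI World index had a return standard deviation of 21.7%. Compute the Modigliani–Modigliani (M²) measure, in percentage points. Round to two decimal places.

Sharpe = (Rp − Rf) / σp = (16.3% − 2.3%) / 27.9% = 0.5018
M² = Rf + Sharpe × σm = 2.3% + 0.5018 × 21.7% = 13.1891%

13.19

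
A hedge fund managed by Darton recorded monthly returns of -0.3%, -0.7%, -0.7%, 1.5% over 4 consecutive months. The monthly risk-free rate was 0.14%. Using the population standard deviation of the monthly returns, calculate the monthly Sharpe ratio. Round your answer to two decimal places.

-0.21

Mean return r̄ = -0.20 / 4 = -0.0500%
Population std dev = √[3.3100 / 4] = 0.9097%
Sharpe = (r̄ − rf) / σ = (-0.0500 − 0.14) / 0.9097 = -0.1900 / 0.9097 = -0.2089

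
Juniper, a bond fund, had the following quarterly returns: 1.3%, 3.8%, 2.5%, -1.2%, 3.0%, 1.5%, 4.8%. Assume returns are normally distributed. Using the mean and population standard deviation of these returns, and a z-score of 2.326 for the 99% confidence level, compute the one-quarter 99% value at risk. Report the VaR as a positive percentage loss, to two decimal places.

r̄ = (1.3 + 3.8 + 2.5 − 1.2 + 3 + 1.5 + 4.8) / 7 = 2.2429%
Σ(r − r̄)² = 22.8971; population σ = √(22.8971/7) = 1.8086%
VaR = −(r̄ − z·σ) = −(2.2429 − 2.326 × 1.8086) = −(-1.9639) = 1.9639%

1.96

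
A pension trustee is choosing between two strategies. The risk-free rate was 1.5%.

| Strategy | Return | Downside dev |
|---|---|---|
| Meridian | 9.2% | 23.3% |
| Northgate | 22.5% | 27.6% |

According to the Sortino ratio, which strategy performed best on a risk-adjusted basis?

Northgate

Meridian: Sortino ratio = (9.2% − 1.5%) / 23.3% = 0.330
Northgate: Sortino ratio = (22.5% − 1.5%) / 27.6% = 0.761
Highest: Northgate (0.761).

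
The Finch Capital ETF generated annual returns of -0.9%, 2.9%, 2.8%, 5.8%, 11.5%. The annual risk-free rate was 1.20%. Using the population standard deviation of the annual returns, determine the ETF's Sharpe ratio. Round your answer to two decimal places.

r̄ = (-0.9 + 2.9 + 2.8 + 5.8 + 11.5) / 5 = 22.10 / 5 = 4.4200%
Σ(r − r̄)² = (-0.9 − 4.4200)² + (2.9 − 4.4200)² + (2.8 − 4.4200)² + … = 85.2680
population σ = √(85.2680 / 5) = √17.0536 = 4.1296%
Sharpe = (r̄ − rf) / σ = (4.4200 − 1.2) / 4.1296 = 3.2200 / 4.1296 = 0.7797

0.78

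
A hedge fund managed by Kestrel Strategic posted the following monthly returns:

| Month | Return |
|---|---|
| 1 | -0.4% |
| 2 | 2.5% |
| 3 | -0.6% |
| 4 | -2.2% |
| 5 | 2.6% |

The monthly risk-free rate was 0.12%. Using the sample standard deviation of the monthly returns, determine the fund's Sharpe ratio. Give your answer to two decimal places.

r̄ = (-0.4 + 2.5 − 0.6 − 2.2 + 2.6) / 5 = 0.3800%
Σ(r − r̄)² = 17.6480; sample σ = √(17.6480/4) = 2.1005%
Sharpe = (r̄ − rf) / σ = (0.3800 − 0.12) / 2.1005 = 0.2600 / 2.1005 = 0.1238

0.12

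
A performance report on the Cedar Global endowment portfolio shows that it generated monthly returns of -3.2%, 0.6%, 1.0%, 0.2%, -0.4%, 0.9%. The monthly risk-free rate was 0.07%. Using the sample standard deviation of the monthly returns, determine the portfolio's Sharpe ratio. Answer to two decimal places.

μ = (-3.2 + 0.6 + 1 + 0.2 − 0.4 + 0.9) / 6 = -0.90 / 6 = -0.1500%
Σ(r − μ)² = (-3.2 − (-0.1500))² + (0.6 − (-0.1500))² + (1 − (-0.1500))² + … = 12.4750
sample σ = √(12.4750 / 5) = √2.4950 = 1.5796%
Sharpe = (μ − rf) / σ = (-0.1500 − 0.07) / 1.5796 = -0.2200 / 1.5796 = -0.1393

-0.14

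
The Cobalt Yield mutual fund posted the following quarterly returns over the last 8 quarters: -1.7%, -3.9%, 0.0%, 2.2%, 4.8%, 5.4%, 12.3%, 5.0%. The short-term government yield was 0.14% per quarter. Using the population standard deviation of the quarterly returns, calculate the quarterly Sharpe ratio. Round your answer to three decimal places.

r̄ = (-1.7 − 3.9 + 0 + 2.2 + 4.8 + 5.4 + 12.3 + 5) / 8 = 3.0125%
Σ(r − r̄)² = (-1.7 − 3.0125)² + (-3.9 − 3.0125)² + … = 178.8288
population σ = √(178.8288 / 8) = √22.3536 = 4.7280%
Sharpe = (r̄ − rf) / σ = (3.0125 − 0.14) / 4.7280 = 2.8725 / 4.7280 = 0.6076

0.608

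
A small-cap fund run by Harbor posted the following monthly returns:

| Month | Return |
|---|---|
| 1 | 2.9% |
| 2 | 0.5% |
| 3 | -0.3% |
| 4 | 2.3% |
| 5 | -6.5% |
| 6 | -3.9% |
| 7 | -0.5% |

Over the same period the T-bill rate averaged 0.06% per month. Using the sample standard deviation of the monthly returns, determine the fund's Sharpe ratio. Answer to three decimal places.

Mean return r̄ = -5.50 / 7 = -0.7857%
Σ(r − r̄)² = 67.4286; sample σ = √(67.4286/6) = 3.3523%
Sharpe = (r̄ − rf) / σ = (-0.7857 − 0.06) / 3.3523 = -0.8457 / 3.3523 = -0.2523

-0.252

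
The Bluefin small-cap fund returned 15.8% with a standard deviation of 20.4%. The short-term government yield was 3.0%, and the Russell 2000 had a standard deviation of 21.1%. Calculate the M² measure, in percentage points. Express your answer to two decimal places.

Sharpe = (Rp − Rf) / σp = (15.8% − 3.0%) / 20.4% = 0.6275
M² = Rf + Sharpe × σm = 3.0% + 0.6275 × 21.1% = 16.2403%

16.24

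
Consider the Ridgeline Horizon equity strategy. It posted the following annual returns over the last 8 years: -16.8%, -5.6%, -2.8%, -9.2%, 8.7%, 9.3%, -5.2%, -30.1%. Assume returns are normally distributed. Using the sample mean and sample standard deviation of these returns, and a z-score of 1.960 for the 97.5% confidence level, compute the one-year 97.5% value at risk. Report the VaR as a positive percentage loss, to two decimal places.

r̄ = (-16.8 − 5.6 − 2.8 − 9.2 + 8.7 + 9.3 − 5.2 − 30.1) / 8 = -51.70 / 8 = -6.4625%
Σ(r − r̄)² = 1167.1988; sample σ = √(1167.1988/7) = 12.9129%
VaR = −(r̄ − z·σ) = −(-6.4625 − 1.960 × 12.9129) = −(-31.7718) = 31.7718%

31.77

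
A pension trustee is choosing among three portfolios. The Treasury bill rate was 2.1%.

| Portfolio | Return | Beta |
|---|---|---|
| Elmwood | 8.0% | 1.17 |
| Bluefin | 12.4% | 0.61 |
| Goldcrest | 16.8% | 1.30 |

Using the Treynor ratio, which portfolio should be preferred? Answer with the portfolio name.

Elmwood: Treynor = (8.0% − 2.1%) / 1.17 = 5.043
Bluefin: Treynor = (12.4% − 2.1%) / 0.61 = 16.885
Goldcrest: Treynor = (16.8% − 2.1%) / 1.30 = 11.308
Highest: Bluefin (16.885).

Bluefin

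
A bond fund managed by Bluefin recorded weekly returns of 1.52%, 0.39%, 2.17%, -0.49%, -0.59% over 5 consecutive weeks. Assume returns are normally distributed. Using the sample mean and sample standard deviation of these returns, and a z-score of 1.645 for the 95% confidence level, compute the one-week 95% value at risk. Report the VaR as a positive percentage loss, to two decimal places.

1.41

Mean return r̄ = 3.000 / 5 = 0.6000%
Σ(r − r̄)² = (1.52 − 0.6000)² + (0.39 − 0.6000)² + … = 5.9596
sample σ = √(5.9596 / 4) = √1.4899 = 1.2206%
VaR = −(r̄ − z·σ) = −(0.6000 − 1.645 × 1.2206) = −(-1.4079) = 1.4079%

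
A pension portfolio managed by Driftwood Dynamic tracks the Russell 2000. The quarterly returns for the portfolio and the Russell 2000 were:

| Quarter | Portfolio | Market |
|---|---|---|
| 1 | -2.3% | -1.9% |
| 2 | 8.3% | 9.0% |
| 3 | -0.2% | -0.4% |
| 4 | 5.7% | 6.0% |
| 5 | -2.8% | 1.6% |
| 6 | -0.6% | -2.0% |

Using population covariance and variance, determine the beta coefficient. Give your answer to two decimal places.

r̄p = 1.3500%,  r̄m = 2.0500%
Cov = Σ(rp − r̄p)(rm − r̄m) / 6 = 15.5775
Var(rm) = Σ(rm − r̄m)² / 6 = 17.0192
β = Cov / Var = 15.5775 / 17.0192 = 0.9153

0.92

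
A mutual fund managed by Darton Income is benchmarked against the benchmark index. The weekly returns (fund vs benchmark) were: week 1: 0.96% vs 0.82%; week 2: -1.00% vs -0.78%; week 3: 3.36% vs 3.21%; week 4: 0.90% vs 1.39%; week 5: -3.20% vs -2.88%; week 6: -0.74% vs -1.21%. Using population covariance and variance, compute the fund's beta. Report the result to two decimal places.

1.02

r̄p = 0.0467%,  r̄m = 0.0917%
Cov = Σ(rp − r̄p)(rm − r̄m) / 6 = 3.9483
Var(rm) = Σ(rm − r̄m)² / 6 = 3.8708
β = Cov / Var = 3.9483 / 3.8708 = 1.0200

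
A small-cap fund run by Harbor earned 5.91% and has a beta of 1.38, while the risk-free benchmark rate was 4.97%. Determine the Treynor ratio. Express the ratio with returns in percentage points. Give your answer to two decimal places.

0.68

Treynor = (Rp − Rf) / β = (5.91% − 4.97%) / 1.38 = 0.94 / 1.38 = 0.6812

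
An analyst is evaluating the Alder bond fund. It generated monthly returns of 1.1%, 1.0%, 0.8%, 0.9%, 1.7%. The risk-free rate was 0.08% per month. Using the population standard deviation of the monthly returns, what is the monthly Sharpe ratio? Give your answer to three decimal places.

3.226

Mean return r̄ = 5.50 / 5 = 1.1000%
Population σ = √[Σ(r − r̄)² / 5] = √[0.5000 / 5] = √0.1000 = 0.3162%
Sharpe = (r̄ − rf) / σ = (1.1000 − 0.08) / 0.3162 = 1.0200 / 0.3162 = 3.2258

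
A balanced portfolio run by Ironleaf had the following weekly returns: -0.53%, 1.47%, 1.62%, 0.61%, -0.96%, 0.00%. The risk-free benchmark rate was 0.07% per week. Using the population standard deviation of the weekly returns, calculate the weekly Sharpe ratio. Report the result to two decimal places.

0.31

Mean return r̄ = 2.210 / 6 = 0.3683%
Σ(r − r̄)² = 5.5459; population σ = √(5.5459/6) = 0.9614%
Sharpe = (r̄ − rf) / σ = (0.3683 − 0.07) / 0.9614 = 0.2983 / 0.9614 = 0.3103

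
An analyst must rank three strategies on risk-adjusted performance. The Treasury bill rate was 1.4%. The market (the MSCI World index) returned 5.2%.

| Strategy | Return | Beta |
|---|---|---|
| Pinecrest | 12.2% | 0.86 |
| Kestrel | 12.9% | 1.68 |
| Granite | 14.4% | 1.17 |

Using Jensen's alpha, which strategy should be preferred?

Granite

Pinecrest: α = 12.2% − [1.4% + 0.86 × (5.2% − 1.4%)] = 7.532
Kestrel: α = 12.9% − [1.4% + 1.68 × (5.2% − 1.4%)] = 5.116
Granite: α = 14.4% − [1.4% + 1.17 × (5.2% − 1.4%)] = 8.554
Highest: Granite (8.554).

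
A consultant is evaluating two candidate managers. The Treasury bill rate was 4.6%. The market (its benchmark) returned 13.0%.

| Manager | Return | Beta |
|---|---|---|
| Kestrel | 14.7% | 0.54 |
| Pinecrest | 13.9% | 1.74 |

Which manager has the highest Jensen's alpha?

Kestrel: α = 14.7% − [4.6% + 0.54 × (13.0% − 4.6%)] = 5.564
Pinecrest: α = 13.9% − [4.6% + 1.74 × (13.0% − 4.6%)] = -5.316
Highest: Kestrel (5.564).

Kestrel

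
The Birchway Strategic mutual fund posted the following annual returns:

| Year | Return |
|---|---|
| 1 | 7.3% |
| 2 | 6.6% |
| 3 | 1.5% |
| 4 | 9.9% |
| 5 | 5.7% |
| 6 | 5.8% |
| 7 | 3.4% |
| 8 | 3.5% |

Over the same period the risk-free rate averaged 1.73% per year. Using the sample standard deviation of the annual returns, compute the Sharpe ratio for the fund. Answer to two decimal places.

Mean return r̄ = 43.70 / 8 = 5.4625%
Sample σ = √[Σ(r − r̄)² / 7] = √[48.3388 / 7] = √6.9055 = 2.6278%
Sharpe = (r̄ − rf) / σ = (5.4625 − 1.73) / 2.6278 = 3.7325 / 2.6278 = 1.4204

1.42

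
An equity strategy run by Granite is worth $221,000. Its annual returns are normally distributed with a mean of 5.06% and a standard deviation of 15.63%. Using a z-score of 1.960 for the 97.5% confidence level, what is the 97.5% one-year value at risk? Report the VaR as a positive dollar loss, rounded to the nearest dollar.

Return at the 97.5% tail: μ − z·σ = 5.06% − 1.960 × 15.63% = 5.06 − 30.6348 = -25.5748%
VaR = −(-25.5748%) × $221,000 = 25.5748% × $221,000 = $56,520

$56,520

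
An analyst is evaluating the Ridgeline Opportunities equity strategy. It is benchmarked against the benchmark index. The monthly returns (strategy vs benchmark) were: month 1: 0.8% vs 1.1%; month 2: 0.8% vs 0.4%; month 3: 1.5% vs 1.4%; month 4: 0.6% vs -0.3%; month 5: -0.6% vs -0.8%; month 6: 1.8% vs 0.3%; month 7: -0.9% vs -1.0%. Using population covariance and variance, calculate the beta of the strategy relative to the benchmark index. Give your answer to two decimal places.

0.89

r̄p = 0.5714%,  r̄m = 0.1571%
Cov = Σ(rp − r̄p)(rm − r̄m) / 7 = 0.6302
Var(rm) = Σ(rm − r̄m)² / 7 = 0.7110
β = Cov / Var = 0.6302 / 0.7110 = 0.8864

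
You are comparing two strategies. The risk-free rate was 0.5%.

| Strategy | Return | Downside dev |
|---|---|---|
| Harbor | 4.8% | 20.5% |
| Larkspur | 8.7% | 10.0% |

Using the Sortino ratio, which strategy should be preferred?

Larkspur

Harbor: Sortino ratio = (4.8% − 0.5%) / 20.5% = 0.210
Larkspur: Sortino ratio = (8.7% − 0.5%) / 10.0% = 0.820
Highest: Larkspur (0.820).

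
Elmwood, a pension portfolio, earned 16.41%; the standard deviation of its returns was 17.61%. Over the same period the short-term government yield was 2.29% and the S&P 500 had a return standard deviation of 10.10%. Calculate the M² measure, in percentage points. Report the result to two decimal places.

Sharpe = (Rp − Rf) / σp = (16.41% − 2.29%) / 17.61% = 0.8018
M² = Rf + Sharpe × σm = 2.29% + 0.8018 × 10.10% = 10.3882%

10.39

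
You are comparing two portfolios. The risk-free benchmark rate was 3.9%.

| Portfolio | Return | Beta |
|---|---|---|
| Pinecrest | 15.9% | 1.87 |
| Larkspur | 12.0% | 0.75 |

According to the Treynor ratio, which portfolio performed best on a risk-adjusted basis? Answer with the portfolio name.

Pinecrest: Treynor = (15.9% − 3.9%) / 1.87 = 6.417
Larkspur: Treynor = (12.0% − 3.9%) / 0.75 = 10.800
Highest: Larkspur (10.800).

Larkspur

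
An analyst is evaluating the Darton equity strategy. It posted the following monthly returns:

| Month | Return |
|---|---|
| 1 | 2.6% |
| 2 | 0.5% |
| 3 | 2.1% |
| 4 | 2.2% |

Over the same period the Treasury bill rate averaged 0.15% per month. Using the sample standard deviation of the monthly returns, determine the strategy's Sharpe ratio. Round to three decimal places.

r̄ = (2.6 + 0.5 + 2.1 + 2.2) / 4 = 7.40 / 4 = 1.8500%
Σ(r − r̄)² = 2.5700; sample σ = √(2.5700/3) = 0.9256%
Sharpe = (r̄ − rf) / σ = (1.8500 − 0.15) / 0.9256 = 1.7000 / 0.9256 = 1.8366

1.837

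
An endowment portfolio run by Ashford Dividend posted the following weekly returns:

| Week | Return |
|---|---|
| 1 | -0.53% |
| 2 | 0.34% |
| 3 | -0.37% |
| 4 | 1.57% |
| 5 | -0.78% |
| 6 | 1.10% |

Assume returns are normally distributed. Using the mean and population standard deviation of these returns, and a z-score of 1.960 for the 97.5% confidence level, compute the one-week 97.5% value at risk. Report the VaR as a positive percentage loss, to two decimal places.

1.48

r̄ = (-0.53 + 0.34 − 0.37 + 1.57 − 0.78 + 1.1) / 6 = 0.2217%
Σ(r − r̄)² = (-0.53 − 0.2217)² + (0.34 − 0.2217)² + (-0.37 − 0.2217)² + … = 4.5219
population σ = √(4.5219 / 6) = √0.7537 = 0.8682%
VaR = −(r̄ − z·σ) = −(0.2217 − 1.960 × 0.8682) = −(-1.4800) = 1.4800%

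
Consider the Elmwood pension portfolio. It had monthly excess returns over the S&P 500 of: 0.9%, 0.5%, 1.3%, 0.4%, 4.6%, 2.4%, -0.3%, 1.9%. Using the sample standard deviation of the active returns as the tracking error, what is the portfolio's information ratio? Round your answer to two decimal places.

0.95

r̄ = (0.9 + 0.5 + 1.3 + 0.4 + 4.6 + 2.4 − 0.3 + 1.9) / 8 = 11.70 / 8 = 1.4625%
Σ(r − r̄)² = (0.9 − 1.4625)² + (0.5 − 1.4625)² + … = 16.4188
σ = √[16.4188 / 7] = 1.5315%
IR = r̄ / tracking error = 1.4625 / 1.5315 = 0.9549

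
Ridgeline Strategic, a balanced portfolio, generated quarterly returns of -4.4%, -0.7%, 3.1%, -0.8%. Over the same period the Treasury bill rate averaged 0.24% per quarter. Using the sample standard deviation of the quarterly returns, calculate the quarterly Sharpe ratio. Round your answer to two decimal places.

r̄ = (-4.4 − 0.7 + 3.1 − 0.8) / 4 = -0.7000%
Sample std dev = √[28.1400 / 3] = 3.0627%
Sharpe = (r̄ − rf) / σ = (-0.7000 − 0.24) / 3.0627 = -0.9400 / 3.0627 = -0.3069

-0.31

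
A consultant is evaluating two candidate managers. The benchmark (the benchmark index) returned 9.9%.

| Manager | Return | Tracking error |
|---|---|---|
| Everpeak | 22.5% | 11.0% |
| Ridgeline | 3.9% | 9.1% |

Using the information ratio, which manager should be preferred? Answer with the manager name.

Everpeak: IR = (22.5% − 9.9%) / 11.0% = 1.145
Ridgeline: IR = (3.9% − 9.9%) / 9.1% = -0.659
Highest: Everpeak (1.145).

Everpeak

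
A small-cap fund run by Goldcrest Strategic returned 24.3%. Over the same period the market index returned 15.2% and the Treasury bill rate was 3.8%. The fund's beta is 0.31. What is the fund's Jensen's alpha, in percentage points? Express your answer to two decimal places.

16.97

CAPM expected return = Rf + β(Rm − Rf) = 3.8% + 0.31 × (15.2% − 3.8%) = 3.8 + 0.31 × 11.40 = 7.3340%
Jensen's α = Rp − E[R] = 24.3% − 7.3340% = 16.9660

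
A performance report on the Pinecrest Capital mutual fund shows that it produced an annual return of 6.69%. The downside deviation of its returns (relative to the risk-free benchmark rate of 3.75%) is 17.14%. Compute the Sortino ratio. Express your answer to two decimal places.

Sortino = (Rp − Rf) / σd = (6.69% − 3.75%) / 17.14% = 2.94% / 17.14% = 0.1715

0.17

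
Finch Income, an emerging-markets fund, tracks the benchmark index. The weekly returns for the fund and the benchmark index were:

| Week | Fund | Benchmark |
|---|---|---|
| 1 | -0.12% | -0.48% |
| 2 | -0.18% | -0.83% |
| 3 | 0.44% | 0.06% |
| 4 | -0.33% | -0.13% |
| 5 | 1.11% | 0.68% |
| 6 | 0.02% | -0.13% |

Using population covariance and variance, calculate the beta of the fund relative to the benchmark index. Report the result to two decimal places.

0.89

r̄p = 0.1567%,  r̄m = -0.1383%
Cov = Σ(rp − r̄p)(rm − r̄m) / 6 = 0.1931
Var(rm) = Σ(rm − r̄m)² / 6 = 0.2174
β = Cov / Var = 0.1931 / 0.2174 = 0.8882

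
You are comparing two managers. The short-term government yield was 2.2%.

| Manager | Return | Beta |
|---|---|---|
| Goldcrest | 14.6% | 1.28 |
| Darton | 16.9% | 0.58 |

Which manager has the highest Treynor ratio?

Darton

Goldcrest: Treynor = (14.6% − 2.2%) / 1.28 = 9.688
Darton: Treynor = (16.9% − 2.2%) / 0.58 = 25.345
Highest: Darton (25.345).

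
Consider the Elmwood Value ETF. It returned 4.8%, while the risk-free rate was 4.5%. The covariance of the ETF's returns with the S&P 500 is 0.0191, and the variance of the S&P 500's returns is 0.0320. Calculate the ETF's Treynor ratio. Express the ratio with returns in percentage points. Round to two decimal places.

0.50

β = Cov / Var = 0.0191 / 0.0320 = 0.5969
Treynor = (Rp − Rf) / β = (4.8% − 4.5%) / 0.5969 = 0.30 / 0.5969 = 0.5026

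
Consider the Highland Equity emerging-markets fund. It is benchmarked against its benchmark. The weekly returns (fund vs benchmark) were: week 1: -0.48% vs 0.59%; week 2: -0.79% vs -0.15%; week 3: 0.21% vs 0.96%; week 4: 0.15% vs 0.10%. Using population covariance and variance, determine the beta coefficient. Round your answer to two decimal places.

0.53

r̄p = -0.2275%,  r̄m = 0.3750%
Cov = Σ(rp − r̄p)(rm − r̄m) / 4 = 0.0983
Var(rm) = Σ(rm − r̄m)² / 4 = 0.1849
β = Cov / Var = 0.0983 / 0.1849 = 0.5316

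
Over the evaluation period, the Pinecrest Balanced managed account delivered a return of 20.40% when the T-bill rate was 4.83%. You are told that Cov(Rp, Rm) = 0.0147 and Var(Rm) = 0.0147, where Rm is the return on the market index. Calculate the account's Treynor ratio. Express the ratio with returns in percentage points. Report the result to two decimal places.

15.57

β = Cov / Var = 0.0147 / 0.0147 = 1.0000
Treynor = (Rp − Rf) / β = (20.40% − 4.83%) / 1.0000 = 15.57 / 1.0000 = 15.5700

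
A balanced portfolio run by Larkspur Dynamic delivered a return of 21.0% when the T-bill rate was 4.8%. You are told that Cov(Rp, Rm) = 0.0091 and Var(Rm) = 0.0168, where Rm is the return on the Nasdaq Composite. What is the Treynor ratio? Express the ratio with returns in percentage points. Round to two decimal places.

β = Cov / Var = 0.0091 / 0.0168 = 0.5417
Treynor = (Rp − Rf) / β = (21.0% − 4.8%) / 0.5417 = 16.20 / 0.5417 = 29.9059

29.91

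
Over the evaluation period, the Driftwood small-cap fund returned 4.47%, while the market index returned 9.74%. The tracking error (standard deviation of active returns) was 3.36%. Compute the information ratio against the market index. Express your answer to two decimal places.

-1.57

IR = (Rp − Rb) / TE = (4.47% − 9.74%) / 3.36% = -5.27% / 3.36% = -1.5685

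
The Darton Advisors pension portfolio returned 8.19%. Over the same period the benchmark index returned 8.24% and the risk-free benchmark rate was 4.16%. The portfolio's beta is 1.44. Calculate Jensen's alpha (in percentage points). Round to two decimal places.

-1.85

CAPM expected return = Rf + β(Rm − Rf) = 4.16% + 1.44 × (8.24% − 4.16%) = 4.16 + 1.44 × 4.08 = 10.0352%
Jensen's α = Rp − E[R] = 8.19% − 10.0352% = -1.8452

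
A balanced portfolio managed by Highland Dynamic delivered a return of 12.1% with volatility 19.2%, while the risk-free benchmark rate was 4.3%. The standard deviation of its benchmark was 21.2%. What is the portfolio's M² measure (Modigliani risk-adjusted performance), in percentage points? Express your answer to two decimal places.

Sharpe = (Rp − Rf) / σp = (12.1% − 4.3%) / 19.2% = 0.4063
M² = Rf + Sharpe × σm = 4.3% + 0.4063 × 21.2% = 12.9136%

12.91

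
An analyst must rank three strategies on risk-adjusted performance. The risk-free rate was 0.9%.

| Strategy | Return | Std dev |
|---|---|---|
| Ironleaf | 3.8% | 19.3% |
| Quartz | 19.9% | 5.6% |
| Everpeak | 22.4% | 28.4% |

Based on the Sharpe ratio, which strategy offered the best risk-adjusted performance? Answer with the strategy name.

Ironleaf: Sharpe ratio = (3.8% − 0.9%) / 19.3% = 0.150
Quartz: Sharpe ratio = (19.9% − 0.9%) / 5.6% = 3.393
Everpeak: Sharpe ratio = (22.4% − 0.9%) / 28.4% = 0.757
Highest: Quartz (3.393).

Quartz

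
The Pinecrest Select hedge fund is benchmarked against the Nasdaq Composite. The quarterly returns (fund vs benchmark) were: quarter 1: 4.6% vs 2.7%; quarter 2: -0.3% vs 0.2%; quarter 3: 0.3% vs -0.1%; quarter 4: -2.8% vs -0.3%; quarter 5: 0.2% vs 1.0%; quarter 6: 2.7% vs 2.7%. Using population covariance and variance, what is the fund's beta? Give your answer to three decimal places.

r̄p = 0.7833%,  r̄m = 1.0333%
Cov = Σ(rp − r̄p)(rm − r̄m) / 6 = 2.6339
Var(rm) = Σ(rm − r̄m)² / 6 = 1.5522
β = Cov / Var = 2.6339 / 1.5522 = 1.6969

1.697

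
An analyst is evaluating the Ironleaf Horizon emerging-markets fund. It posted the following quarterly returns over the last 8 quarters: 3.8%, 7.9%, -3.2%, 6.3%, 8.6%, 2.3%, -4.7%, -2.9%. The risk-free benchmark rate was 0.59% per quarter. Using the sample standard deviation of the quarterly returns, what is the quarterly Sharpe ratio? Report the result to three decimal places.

0.316

r̄ = (3.8 + 7.9 − 3.2 + 6.3 + 8.6 + 2.3 − 4.7 − 2.9) / 8 = 2.2625%
Σ(r − r̄)² = (3.8 − 2.2625)² + (7.9 − 2.2625)² + … = 195.5788
sample σ = √(195.5788 / 7) = √27.9398 = 5.2858%
Sharpe = (r̄ − rf) / σ = (2.2625 − 0.59) / 5.2858 = 1.6725 / 5.2858 = 0.3164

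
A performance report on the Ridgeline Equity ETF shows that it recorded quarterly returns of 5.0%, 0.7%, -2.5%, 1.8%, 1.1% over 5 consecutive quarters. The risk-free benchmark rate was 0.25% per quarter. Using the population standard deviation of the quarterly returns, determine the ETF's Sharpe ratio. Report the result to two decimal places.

r̄ = (5 + 0.7 − 2.5 + 1.8 + 1.1) / 5 = 6.10 / 5 = 1.2200%
Σ(r − r̄)² = 28.7480; population σ = √(28.7480/5) = 2.3978%
Sharpe = (r̄ − rf) / σ = (1.2200 − 0.25) / 2.3978 = 0.9700 / 2.3978 = 0.4045

0.40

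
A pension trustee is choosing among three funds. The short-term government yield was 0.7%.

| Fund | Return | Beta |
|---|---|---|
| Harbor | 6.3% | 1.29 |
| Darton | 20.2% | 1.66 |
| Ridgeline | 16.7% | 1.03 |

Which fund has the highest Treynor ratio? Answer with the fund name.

Ridgeline

Harbor: Treynor = (6.3% − 0.7%) / 1.29 = 4.341
Darton: Treynor = (20.2% − 0.7%) / 1.66 = 11.747
Ridgeline: Treynor = (16.7% − 0.7%) / 1.03 = 15.534
Highest: Ridgeline (15.534).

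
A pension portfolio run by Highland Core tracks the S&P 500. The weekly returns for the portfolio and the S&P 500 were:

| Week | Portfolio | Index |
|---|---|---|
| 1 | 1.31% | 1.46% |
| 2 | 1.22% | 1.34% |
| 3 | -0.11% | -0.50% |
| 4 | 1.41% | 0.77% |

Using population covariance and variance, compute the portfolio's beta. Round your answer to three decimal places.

0.724

r̄p = 0.9575%,  r̄m = 0.7675%
Cov = Σ(rp − r̄p)(rm − r̄m) / 4 = 0.4371
Var(rm) = Σ(rm − r̄m)² / 4 = 0.6035
β = Cov / Var = 0.4371 / 0.6035 = 0.7243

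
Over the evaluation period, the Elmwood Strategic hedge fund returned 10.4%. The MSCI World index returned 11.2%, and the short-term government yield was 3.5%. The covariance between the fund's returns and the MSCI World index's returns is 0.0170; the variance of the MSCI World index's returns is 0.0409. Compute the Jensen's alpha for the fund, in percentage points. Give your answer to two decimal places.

3.70

β = Cov / Var = 0.0170 / 0.0409 = 0.4156
E[R] = Rf + β(Rm − Rf) = 3.5% + 0.4156 × (11.2% − 3.5%) = 6.7001%
α = Rp − E[R] = 10.4% − 6.7001% = 3.6999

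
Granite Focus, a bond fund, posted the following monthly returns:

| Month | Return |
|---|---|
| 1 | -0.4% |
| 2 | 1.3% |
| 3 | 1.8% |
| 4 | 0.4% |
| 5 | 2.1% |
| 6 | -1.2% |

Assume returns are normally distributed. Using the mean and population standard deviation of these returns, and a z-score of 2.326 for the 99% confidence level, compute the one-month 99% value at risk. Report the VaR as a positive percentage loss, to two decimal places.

r̄ = (-0.4 + 1.3 + 1.8 + 0.4 + 2.1 − 1.2) / 6 = 4.00 / 6 = 0.6667%
Σ(r − r̄)² = (-0.4 − 0.6667)² + (1.3 − 0.6667)² + (1.8 − 0.6667)² + … = 8.4333
σ = √[8.4333 / 6] = 1.1856%
VaR = −(r̄ − z·σ) = −(0.6667 − 2.326 × 1.1856) = −(-2.0910) = 2.0910%

2.09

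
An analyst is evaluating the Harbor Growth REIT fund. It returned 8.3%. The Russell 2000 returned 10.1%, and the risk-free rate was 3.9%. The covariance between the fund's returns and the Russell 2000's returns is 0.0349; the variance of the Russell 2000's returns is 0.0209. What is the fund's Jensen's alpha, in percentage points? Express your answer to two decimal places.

β = Cov / Var = 0.0349 / 0.0209 = 1.6699
E[R] = Rf + β(Rm − Rf) = 3.9% + 1.6699 × (10.1% − 3.9%) = 14.2534%
α = Rp − E[R] = 8.3% − 14.2534% = -5.9534

-5.95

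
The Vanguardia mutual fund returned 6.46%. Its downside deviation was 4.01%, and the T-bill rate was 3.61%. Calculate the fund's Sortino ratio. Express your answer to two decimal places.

0.71

Sortino = (Rp − Rf) / σd = (6.46% − 3.61%) / 4.01% = 2.85% / 4.01% = 0.7107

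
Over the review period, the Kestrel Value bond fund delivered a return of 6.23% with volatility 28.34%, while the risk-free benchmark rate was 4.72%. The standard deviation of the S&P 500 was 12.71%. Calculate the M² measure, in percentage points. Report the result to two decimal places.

Sharpe = (Rp − Rf) / σp = (6.23% − 4.72%) / 28.34% = 0.0533
M² = Rf + Sharpe × σm = 4.72% + 0.0533 × 12.71% = 5.3974%

5.40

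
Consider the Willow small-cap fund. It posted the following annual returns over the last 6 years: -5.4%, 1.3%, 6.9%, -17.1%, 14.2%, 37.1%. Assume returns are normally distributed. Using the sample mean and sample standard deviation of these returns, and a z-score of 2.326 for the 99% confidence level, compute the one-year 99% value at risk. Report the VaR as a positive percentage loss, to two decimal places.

36.98

Mean return r̄ = 37.00 / 6 = 6.1667%
Sample σ = √[Σ(r − r̄)² / 5] = √[1720.7533 / 5] = √344.1507 = 18.5513%
VaR = −(r̄ − z·σ) = −(6.1667 − 2.326 × 18.5513) = −(-36.9836) = 36.9836%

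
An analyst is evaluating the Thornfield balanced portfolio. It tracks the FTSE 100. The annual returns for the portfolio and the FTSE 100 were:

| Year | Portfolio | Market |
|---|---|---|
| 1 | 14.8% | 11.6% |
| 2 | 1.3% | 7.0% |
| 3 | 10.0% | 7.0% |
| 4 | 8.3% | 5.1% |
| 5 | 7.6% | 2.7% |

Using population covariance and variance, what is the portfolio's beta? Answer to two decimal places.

0.77

r̄p = 8.4000%,  r̄m = 6.6800%
Cov = Σ(rp − r̄p)(rm − r̄m) / 5 = 6.6140
Var(rm) = Σ(rm − r̄m)² / 5 = 8.5496
β = Cov / Var = 6.6140 / 8.5496 = 0.7736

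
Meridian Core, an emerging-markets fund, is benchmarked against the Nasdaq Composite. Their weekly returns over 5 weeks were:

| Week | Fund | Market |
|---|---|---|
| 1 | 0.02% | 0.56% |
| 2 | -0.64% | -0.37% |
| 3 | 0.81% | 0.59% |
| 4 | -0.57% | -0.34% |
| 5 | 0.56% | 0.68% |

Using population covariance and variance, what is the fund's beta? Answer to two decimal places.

r̄p = 0.0360%,  r̄m = 0.2240%
Cov = Σ(rp − r̄p)(rm − r̄m) / 5 = 0.2520
Var(rm) = Σ(rm − r̄m)² / 5 = 0.2251
β = Cov / Var = 0.2520 / 0.2251 = 1.1195

1.12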